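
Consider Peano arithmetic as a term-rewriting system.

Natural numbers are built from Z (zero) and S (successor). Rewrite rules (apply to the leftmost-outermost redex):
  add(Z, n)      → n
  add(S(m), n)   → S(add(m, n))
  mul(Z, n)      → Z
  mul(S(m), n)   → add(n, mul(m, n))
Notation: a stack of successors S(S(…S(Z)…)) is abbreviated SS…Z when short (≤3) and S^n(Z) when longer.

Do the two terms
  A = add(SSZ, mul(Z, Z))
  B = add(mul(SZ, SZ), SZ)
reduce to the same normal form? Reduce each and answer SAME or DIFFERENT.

Answer: SAME — A ⇓ SSZ, B ⇓ SSZ

Derivation:
Term A:
  start: add(SSZ, mul(Z, Z))
  →1  S(add(SZ, mul(Z, Z)))
  →2  S(S(add(Z, mul(Z, Z))))
  →3  S(S(mul(Z, Z)))
  →4  SSZ

Term B:
  start: add(mul(SZ, SZ), SZ)
  →1  add(add(SZ, mul(Z, SZ)), SZ)
  →2  add(S(add(Z, mul(Z, SZ))), SZ)
  →3  S(add(add(Z, mul(Z, SZ)), SZ))
  →4  S(add(mul(Z, SZ), SZ))
  →5  S(add(Z, SZ))
  →6  SSZ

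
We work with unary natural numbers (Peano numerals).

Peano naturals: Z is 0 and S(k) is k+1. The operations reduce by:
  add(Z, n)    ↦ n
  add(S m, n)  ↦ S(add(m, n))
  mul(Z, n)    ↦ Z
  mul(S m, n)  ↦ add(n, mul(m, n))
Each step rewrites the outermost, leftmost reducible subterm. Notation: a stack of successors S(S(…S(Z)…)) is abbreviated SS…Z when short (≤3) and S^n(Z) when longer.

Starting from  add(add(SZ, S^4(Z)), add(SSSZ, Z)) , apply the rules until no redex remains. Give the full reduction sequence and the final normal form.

  start: add(add(SZ, S^4(Z)), add(SSSZ, Z))
  step 1: add(S(add(Z, S^4(Z))), add(SSSZ, Z))
  step 2: S(add(add(Z, S^4(Z)), add(SSSZ, Z)))
  step 3: S(add(S^4(Z), add(SSSZ, Z)))
  step 4: S(S(add(SSSZ, add(SSSZ, Z))))
  step 5: S(S(S(add(SSZ, add(SSSZ, Z)))))
  step 6: S(S(S(S(add(SZ, add(SSSZ, Z))))))
  step 7: S(S(S(S(S(add(Z, add(SSSZ, Z)))))))
  step 8: S(S(S(S(S(add(SSSZ, Z))))))
  step 9: S(S(S(S(S(S(add(SSZ, Z)))))))
  step 10: S(S(S(S(S(S(S(add(SZ, Z))))))))
  step 11: S(S(S(S(S(S(S(S(add(Z, Z)))))))))
  step 12: S^8(Z)

Answer: normal form = S^8(Z)  (in 12 steps)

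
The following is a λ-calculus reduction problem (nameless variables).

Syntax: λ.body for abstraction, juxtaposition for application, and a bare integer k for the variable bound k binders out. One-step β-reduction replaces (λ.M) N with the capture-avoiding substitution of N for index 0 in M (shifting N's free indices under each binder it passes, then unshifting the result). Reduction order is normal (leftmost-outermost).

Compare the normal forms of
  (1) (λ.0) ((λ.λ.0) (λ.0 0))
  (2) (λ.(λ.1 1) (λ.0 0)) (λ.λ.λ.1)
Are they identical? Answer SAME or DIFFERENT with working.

Term A:
  start: (λ.0) ((λ.λ.0) (λ.0 0))
  →1  (λ.λ.0) (λ.0 0)
  →2  λ.0

Term B:
  start: (λ.(λ.1 1) (λ.0 0)) (λ.λ.λ.1)
  →1  (λ.(λ.λ.λ.1) (λ.λ.λ.1)) (λ.0 0)
  →2  (λ.λ.λ.1) (λ.λ.λ.1)
  →3  λ.λ.1

Answer: DIFFERENT — A ⇓ λ.0, B ⇓ λ.λ.1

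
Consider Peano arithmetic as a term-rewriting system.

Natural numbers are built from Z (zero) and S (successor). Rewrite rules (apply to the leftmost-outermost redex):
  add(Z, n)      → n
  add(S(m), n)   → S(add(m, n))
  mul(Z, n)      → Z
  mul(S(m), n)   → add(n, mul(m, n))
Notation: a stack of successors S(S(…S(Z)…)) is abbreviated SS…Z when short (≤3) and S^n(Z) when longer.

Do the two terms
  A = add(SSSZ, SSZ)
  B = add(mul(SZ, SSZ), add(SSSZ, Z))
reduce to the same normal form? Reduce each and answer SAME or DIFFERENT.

Answer: SAME — A ⇓ S^5(Z), B ⇓ S^5(Z)

Derivation:
Term A:
  start: add(SSSZ, SSZ)
  →1  S(add(SSZ, SSZ))
  →2  S(S(add(SZ, SSZ)))
  →3  S(S(S(add(Z, SSZ))))
  →4  S^5(Z)

Term B:
  start: add(mul(SZ, SSZ), add(SSSZ, Z))
  →1  add(add(SSZ, mul(Z, SSZ)), add(SSSZ, Z))
  →2  add(S(add(SZ, mul(Z, SSZ))), add(SSSZ, Z))
  →3  S(add(add(SZ, mul(Z, SSZ)), add(SSSZ, Z)))
  →4  S(add(S(add(Z, mul(Z, SSZ))), add(SSSZ, Z)))
  →5  S(S(add(add(Z, mul(Z, SSZ)), add(SSSZ, Z))))
  →6  S(S(add(mul(Z, SSZ), add(SSSZ, Z))))
  →7  S(S(add(Z, add(SSSZ, Z))))
  →8  S(S(add(SSSZ, Z)))
  →9  S(S(S(add(SSZ, Z))))
  →10  S(S(S(S(add(SZ, Z)))))
  →11  S(S(S(S(S(add(Z, Z))))))
  →12  S^5(Z)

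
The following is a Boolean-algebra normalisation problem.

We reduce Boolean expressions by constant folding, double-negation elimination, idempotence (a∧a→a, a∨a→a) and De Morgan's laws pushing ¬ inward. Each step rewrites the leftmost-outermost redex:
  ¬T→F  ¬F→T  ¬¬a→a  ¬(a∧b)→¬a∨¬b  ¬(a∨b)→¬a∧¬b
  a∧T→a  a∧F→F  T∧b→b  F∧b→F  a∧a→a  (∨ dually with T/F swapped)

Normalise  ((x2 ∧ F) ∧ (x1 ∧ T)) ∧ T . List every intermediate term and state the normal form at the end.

  start: ((x2 ∧ F) ∧ (x1 ∧ T)) ∧ T
  →1  (x2 ∧ F) ∧ (x1 ∧ T)
  →2  F ∧ (x1 ∧ T)
  →3  F

Answer: normal form = F  (in 3 steps)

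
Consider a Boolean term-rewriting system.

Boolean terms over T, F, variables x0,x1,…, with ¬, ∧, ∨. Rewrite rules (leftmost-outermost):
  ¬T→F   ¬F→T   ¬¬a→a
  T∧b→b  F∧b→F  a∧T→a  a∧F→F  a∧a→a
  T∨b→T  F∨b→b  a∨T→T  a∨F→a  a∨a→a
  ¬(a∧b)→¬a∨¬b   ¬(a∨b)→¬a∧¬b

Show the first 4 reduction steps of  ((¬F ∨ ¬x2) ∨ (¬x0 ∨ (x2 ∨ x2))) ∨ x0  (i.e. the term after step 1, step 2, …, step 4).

  start: ((¬F ∨ ¬x2) ∨ (¬x0 ∨ (x2 ∨ x2))) ∨ x0
  [1] ((T ∨ ¬x2) ∨ (¬x0 ∨ (x2 ∨ x2))) ∨ x0
  [2] (T ∨ (¬x0 ∨ (x2 ∨ x2))) ∨ x0
  [3] T ∨ x0
  [4] T

Answer: after 4 steps: T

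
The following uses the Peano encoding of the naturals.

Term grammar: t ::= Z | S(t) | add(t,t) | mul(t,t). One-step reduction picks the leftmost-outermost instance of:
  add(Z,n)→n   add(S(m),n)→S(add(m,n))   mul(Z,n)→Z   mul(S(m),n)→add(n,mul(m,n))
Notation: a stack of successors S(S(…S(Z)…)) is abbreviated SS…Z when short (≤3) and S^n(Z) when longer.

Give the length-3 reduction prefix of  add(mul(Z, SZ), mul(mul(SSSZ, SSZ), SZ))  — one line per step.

  start: add(mul(Z, SZ), mul(mul(SSSZ, SSZ), SZ))
  [1] add(Z, mul(mul(SSSZ, SSZ), SZ))
  [2] mul(mul(SSSZ, SSZ), SZ)
  [3] mul(add(SSZ, mul(SSZ, SSZ)), SZ)

Answer: after 3 steps: mul(add(SSZ, mul(SSZ, SSZ)), SZ)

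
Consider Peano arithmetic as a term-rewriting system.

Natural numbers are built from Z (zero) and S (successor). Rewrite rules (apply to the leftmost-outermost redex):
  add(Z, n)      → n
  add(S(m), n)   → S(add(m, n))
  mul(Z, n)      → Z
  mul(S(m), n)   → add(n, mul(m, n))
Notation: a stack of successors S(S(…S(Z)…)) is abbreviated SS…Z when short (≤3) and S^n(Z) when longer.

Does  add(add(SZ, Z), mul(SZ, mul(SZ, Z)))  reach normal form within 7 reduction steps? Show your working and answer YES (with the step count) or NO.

Answer: NO — after 7 steps the term is S(add(mul(Z, Z), mul(Z, mul(SZ, Z)))), not yet normal

Reduction:
  start: add(add(SZ, Z), mul(SZ, mul(SZ, Z)))
  [1] add(S(add(Z, Z)), mul(SZ, mul(SZ, Z)))
  [2] S(add(add(Z, Z), mul(SZ, mul(SZ, Z))))
  [3] S(add(Z, mul(SZ, mul(SZ, Z))))
  [4] S(mul(SZ, mul(SZ, Z)))
  [5] S(add(mul(SZ, Z), mul(Z, mul(SZ, Z))))
  [6] S(add(add(Z, mul(Z, Z)), mul(Z, mul(SZ, Z))))
  [7] S(add(mul(Z, Z), mul(Z, mul(SZ, Z))))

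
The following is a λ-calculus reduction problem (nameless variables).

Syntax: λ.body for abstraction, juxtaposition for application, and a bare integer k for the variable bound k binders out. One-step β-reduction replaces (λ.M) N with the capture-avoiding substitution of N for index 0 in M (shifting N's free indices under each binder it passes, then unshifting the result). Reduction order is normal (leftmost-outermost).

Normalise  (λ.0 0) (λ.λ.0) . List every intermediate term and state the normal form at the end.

Answer: normal form = λ.0  (in 2 steps)

Derivation:
  start: (λ.0 0) (λ.λ.0)
  [1] (λ.λ.0) (λ.λ.0)
  [2] λ.0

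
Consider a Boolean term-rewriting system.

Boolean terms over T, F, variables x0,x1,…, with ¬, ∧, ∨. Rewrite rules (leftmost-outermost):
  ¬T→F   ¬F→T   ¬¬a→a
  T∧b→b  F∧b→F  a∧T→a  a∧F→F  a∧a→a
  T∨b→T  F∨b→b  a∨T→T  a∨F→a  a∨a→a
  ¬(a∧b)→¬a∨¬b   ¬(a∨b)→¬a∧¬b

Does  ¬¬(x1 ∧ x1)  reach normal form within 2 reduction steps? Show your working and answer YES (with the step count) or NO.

Answer: YES — reaches normal form x1 in 2 ≤ 2 steps

Working:
  start: ¬¬(x1 ∧ x1)
  step 1: x1 ∧ x1
  step 2: x1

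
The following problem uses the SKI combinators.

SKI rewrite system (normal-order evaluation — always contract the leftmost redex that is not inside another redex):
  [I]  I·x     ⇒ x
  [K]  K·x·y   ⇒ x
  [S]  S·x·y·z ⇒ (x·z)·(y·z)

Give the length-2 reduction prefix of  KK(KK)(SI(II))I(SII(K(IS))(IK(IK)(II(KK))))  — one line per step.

Answer: after 2 steps: SI(II)(SII(K(IS))(IK(IK)(II(KK))))

Derivation:
  start: KK(KK)(SI(II))I(SII(K(IS))(IK(IK)(II(KK))))
  →1  K(SI(II))I(SII(K(IS))(IK(IK)(II(KK))))
  →2  SI(II)(SII(K(IS))(IK(IK)(II(KK))))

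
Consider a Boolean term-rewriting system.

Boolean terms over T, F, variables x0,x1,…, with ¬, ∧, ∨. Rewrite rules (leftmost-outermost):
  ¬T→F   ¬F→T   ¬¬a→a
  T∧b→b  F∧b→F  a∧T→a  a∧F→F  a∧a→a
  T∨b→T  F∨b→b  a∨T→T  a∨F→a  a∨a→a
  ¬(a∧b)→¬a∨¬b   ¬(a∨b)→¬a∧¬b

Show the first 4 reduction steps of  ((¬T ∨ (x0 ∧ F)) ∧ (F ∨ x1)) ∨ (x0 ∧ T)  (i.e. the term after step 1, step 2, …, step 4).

Answer: after 4 steps: F ∨ (x0 ∧ T)

Working:
  start: ((¬T ∨ (x0 ∧ F)) ∧ (F ∨ x1)) ∨ (x0 ∧ T)
  step 1: ((F ∨ (x0 ∧ F)) ∧ (F ∨ x1)) ∨ (x0 ∧ T)
  step 2: ((x0 ∧ F) ∧ (F ∨ x1)) ∨ (x0 ∧ T)
  step 3: (F ∧ (F ∨ x1)) ∨ (x0 ∧ T)
  step 4: F ∨ (x0 ∧ T)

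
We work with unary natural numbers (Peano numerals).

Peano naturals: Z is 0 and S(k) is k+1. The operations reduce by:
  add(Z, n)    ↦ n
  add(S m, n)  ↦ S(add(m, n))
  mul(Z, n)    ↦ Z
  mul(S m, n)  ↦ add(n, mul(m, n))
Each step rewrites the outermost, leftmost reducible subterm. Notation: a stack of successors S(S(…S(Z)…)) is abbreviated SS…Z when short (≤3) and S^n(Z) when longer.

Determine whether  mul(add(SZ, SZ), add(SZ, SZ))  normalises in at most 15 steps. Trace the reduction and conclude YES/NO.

  start: mul(add(SZ, SZ), add(SZ, SZ))
  [1] mul(S(add(Z, SZ)), add(SZ, SZ))
  [2] add(add(SZ, SZ), mul(add(Z, SZ), add(SZ, SZ)))
  [3] add(S(add(Z, SZ)), mul(add(Z, SZ), add(SZ, SZ)))
  [4] S(add(add(Z, SZ), mul(add(Z, SZ), add(SZ, SZ))))
  [5] S(add(SZ, mul(add(Z, SZ), add(SZ, SZ))))
  [6] S(S(add(Z, mul(add(Z, SZ), add(SZ, SZ)))))
  [7] S(S(mul(add(Z, SZ), add(SZ, SZ))))
  [8] S(S(mul(SZ, add(SZ, SZ))))
  [9] S(S(add(add(SZ, SZ), mul(Z, add(SZ, SZ)))))
  [10] S(S(add(S(add(Z, SZ)), mul(Z, add(SZ, SZ)))))
  [11] S(S(S(add(add(Z, SZ), mul(Z, add(SZ, SZ))))))
  [12] S(S(S(add(SZ, mul(Z, add(SZ, SZ))))))
  [13] S(S(S(S(add(Z, mul(Z, add(SZ, SZ)))))))
  [14] S(S(S(S(mul(Z, add(SZ, SZ))))))
  [15] S^4(Z)

Answer: YES — reaches normal form S^4(Z) in 15 ≤ 15 steps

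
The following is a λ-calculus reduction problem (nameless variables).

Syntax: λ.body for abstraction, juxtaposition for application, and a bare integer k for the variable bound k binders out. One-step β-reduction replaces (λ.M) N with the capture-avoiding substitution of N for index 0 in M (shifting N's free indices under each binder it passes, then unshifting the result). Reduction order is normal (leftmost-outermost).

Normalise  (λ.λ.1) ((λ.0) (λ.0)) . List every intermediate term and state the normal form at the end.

  start: (λ.λ.1) ((λ.0) (λ.0))
  →1  λ.(λ.0) (λ.0)
  →2  λ.λ.0

Answer: normal form = λ.λ.0  (in 2 steps)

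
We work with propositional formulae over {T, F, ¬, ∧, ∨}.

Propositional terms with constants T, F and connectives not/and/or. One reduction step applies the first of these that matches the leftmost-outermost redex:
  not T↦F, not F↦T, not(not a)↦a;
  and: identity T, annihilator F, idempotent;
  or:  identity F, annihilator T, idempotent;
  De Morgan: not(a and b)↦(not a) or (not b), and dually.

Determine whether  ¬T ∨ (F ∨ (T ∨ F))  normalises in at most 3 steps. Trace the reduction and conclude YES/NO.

  start: ¬T ∨ (F ∨ (T ∨ F))
  →1  F ∨ (F ∨ (T ∨ F))
  →2  F ∨ (T ∨ F)
  →3  T ∨ F

Answer: NO — after 3 steps the term is T ∨ F, not yet normal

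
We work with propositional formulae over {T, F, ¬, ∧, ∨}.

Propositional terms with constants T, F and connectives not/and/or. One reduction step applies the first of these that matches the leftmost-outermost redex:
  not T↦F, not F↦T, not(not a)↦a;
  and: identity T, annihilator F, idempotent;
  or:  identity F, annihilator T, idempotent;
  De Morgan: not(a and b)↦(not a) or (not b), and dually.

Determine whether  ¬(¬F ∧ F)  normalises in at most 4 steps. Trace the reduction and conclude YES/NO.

Answer: YES — reaches normal form T in 4 ≤ 4 steps

Derivation:
  start: ¬(¬F ∧ F)
  step 1: ¬¬F ∨ ¬F
  step 2: F ∨ ¬F
  step 3: ¬F
  step 4: T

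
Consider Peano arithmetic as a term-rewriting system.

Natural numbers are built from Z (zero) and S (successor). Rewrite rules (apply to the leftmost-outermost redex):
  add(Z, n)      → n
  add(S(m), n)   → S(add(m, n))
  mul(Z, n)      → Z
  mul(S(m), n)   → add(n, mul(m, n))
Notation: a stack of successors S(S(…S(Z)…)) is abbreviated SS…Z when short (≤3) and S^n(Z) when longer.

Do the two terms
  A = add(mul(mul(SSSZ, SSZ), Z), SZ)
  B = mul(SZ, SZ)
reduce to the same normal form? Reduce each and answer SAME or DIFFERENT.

Answer: SAME — A ⇓ SZ, B ⇓ SZ

Derivation:
Term A:
  start: add(mul(mul(SSSZ, SSZ), Z), SZ)
  step 1: add(mul(add(SSZ, mul(SSZ, SSZ)), Z), SZ)
  step 2: add(mul(S(add(SZ, mul(SSZ, SSZ))), Z), SZ)
  step 3: add(add(Z, mul(add(SZ, mul(SSZ, SSZ)), Z)), SZ)
  step 4: add(mul(add(SZ, mul(SSZ, SSZ)), Z), SZ)
  step 5: add(mul(S(add(Z, mul(SSZ, SSZ))), Z), SZ)
  step 6: add(add(Z, mul(add(Z, mul(SSZ, SSZ)), Z)), SZ)
  step 7: add(mul(add(Z, mul(SSZ, SSZ)), Z), SZ)
  step 8: add(mul(mul(SSZ, SSZ), Z), SZ)
  step 9: add(mul(add(SSZ, mul(SZ, SSZ)), Z), SZ)
  step 10: add(mul(S(add(SZ, mul(SZ, SSZ))), Z), SZ)
  step 11: add(add(Z, mul(add(SZ, mul(SZ, SSZ)), Z)), SZ)
  step 12: add(mul(add(SZ, mul(SZ, SSZ)), Z), SZ)
  step 13: add(mul(S(add(Z, mul(SZ, SSZ))), Z), SZ)
  step 14: add(add(Z, mul(add(Z, mul(SZ, SSZ)), Z)), SZ)
  step 15: add(mul(add(Z, mul(SZ, SSZ)), Z), SZ)
  step 16: add(mul(mul(SZ, SSZ), Z), SZ)
  step 17: add(mul(add(SSZ, mul(Z, SSZ)), Z), SZ)
  step 18: add(mul(S(add(SZ, mul(Z, SSZ))), Z), SZ)
  step 19: add(add(Z, mul(add(SZ, mul(Z, SSZ)), Z)), SZ)
  step 20: add(mul(add(SZ, mul(Z, SSZ)), Z), SZ)
  step 21: add(mul(S(add(Z, mul(Z, SSZ))), Z), SZ)
  step 22: add(add(Z, mul(add(Z, mul(Z, SSZ)), Z)), SZ)
  step 23: add(mul(add(Z, mul(Z, SSZ)), Z), SZ)
  step 24: add(mul(mul(Z, SSZ), Z), SZ)
  step 25: add(mul(Z, Z), SZ)
  step 26: add(Z, SZ)
  step 27: SZ

Term B:
  start: mul(SZ, SZ)
  step 1: add(SZ, mul(Z, SZ))
  step 2: S(add(Z, mul(Z, SZ)))
  step 3: S(mul(Z, SZ))
  step 4: SZ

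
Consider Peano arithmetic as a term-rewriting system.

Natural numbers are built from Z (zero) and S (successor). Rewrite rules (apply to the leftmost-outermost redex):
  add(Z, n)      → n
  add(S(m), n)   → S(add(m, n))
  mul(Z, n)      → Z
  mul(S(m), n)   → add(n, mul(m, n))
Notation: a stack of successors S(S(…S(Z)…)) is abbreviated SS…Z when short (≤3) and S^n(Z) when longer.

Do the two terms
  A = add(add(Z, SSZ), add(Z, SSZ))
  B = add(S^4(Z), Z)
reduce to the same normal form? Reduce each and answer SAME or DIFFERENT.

Answer: SAME — A ⇓ S^4(Z), B ⇓ S^4(Z)

Reduction:
Term A:
  start: add(add(Z, SSZ), add(Z, SSZ))
  step 1: add(SSZ, add(Z, SSZ))
  step 2: S(add(SZ, add(Z, SSZ)))
  step 3: S(S(add(Z, add(Z, SSZ))))
  step 4: S(S(add(Z, SSZ)))
  step 5: S^4(Z)

Term B:
  start: add(S^4(Z), Z)
  step 1: S(add(SSSZ, Z))
  step 2: S(S(add(SSZ, Z)))
  step 3: S(S(S(add(SZ, Z))))
  step 4: S(S(S(S(add(Z, Z)))))
  step 5: S^4(Z)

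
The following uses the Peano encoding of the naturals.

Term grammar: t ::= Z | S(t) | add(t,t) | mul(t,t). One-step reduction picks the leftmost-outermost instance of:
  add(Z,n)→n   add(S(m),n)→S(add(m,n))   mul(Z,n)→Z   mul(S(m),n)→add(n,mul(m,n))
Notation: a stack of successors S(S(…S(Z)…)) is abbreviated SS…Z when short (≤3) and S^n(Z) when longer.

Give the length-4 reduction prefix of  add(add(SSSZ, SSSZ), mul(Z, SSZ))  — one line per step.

Answer: after 4 steps: S(S(add(add(SZ, SSSZ), mul(Z, SSZ))))

Reduction:
  start: add(add(SSSZ, SSSZ), mul(Z, SSZ))
  →1  add(S(add(SSZ, SSSZ)), mul(Z, SSZ))
  →2  S(add(add(SSZ, SSSZ), mul(Z, SSZ)))
  →3  S(add(S(add(SZ, SSSZ)), mul(Z, SSZ)))
  →4  S(S(add(add(SZ, SSSZ), mul(Z, SSZ))))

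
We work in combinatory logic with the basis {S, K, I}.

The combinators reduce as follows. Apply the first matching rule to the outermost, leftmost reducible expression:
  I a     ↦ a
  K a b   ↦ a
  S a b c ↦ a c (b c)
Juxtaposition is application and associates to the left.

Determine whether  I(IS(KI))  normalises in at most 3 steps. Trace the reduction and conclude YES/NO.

  start: I(IS(KI))
  step 1: IS(KI)
  step 2: S(KI)

Answer: YES — reaches normal form S(KI) in 2 ≤ 3 steps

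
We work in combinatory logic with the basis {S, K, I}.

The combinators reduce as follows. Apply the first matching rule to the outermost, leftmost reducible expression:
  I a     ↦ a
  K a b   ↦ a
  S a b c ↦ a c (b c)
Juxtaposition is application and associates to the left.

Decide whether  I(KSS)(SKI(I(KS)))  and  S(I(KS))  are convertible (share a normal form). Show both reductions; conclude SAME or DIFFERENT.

Answer: SAME — A ⇓ S(KS), B ⇓ S(KS)

Reduction:
Term A:
  start: I(KSS)(SKI(I(KS)))
  [1] KSS(SKI(I(KS)))
  [2] S(SKI(I(KS)))
  [3] S(K(I(KS))(I(I(KS))))
  [4] S(I(KS))
  [5] S(KS)

Term B:
  start: S(I(KS))
  [1] S(KS)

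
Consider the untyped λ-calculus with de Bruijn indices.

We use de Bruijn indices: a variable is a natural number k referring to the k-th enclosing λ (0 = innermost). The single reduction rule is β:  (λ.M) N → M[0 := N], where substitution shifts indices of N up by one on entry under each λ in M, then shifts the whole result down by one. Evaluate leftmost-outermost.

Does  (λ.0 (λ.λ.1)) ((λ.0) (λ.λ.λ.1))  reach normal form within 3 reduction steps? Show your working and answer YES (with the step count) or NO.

Answer: YES — reaches normal form λ.λ.1 in 3 ≤ 3 steps

Reduction:
  start: (λ.0 (λ.λ.1)) ((λ.0) (λ.λ.λ.1))
  [1] (λ.0) (λ.λ.λ.1) (λ.λ.1)
  [2] (λ.λ.λ.1) (λ.λ.1)
  [3] λ.λ.1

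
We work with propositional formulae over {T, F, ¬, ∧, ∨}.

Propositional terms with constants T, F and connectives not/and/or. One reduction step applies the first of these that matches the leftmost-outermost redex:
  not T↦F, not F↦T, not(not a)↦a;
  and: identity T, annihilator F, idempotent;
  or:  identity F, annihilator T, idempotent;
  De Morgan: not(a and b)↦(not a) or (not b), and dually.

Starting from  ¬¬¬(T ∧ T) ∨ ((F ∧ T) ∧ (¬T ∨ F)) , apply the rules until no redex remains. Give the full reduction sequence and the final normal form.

  start: ¬¬¬(T ∧ T) ∨ ((F ∧ T) ∧ (¬T ∨ F))
  [1] ¬(T ∧ T) ∨ ((F ∧ T) ∧ (¬T ∨ F))
  [2] (¬T ∨ ¬T) ∨ ((F ∧ T) ∧ (¬T ∨ F))
  [3] ¬T ∨ ((F ∧ T) ∧ (¬T ∨ F))
  [4] F ∨ ((F ∧ T) ∧ (¬T ∨ F))
  [5] (F ∧ T) ∧ (¬T ∨ F)
  [6] F ∧ (¬T ∨ F)
  [7] F

Answer: normal form = F  (in 7 steps)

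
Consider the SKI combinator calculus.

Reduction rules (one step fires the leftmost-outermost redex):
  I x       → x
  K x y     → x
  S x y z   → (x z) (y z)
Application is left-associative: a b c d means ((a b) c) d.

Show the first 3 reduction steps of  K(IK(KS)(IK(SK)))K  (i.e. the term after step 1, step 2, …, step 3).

  start: K(IK(KS)(IK(SK)))K
  step 1: IK(KS)(IK(SK))
  step 2: K(KS)(IK(SK))
  step 3: KS

Answer: after 3 steps: KS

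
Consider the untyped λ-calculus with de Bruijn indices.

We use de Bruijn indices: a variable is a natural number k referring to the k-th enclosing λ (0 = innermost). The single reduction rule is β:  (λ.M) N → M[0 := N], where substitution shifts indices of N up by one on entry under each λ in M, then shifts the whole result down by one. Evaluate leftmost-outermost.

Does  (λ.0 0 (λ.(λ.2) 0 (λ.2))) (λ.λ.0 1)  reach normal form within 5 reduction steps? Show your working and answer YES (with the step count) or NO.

Answer: NO — after 5 steps the term is (λ.λ.0 1) (λ.λ.λ.0 1), not yet normal

Working:
  start: (λ.0 0 (λ.(λ.2) 0 (λ.2))) (λ.λ.0 1)
  [1] (λ.λ.0 1) (λ.λ.0 1) (λ.(λ.λ.λ.0 1) 0 (λ.λ.λ.0 1))
  [2] (λ.0 (λ.λ.0 1)) (λ.(λ.λ.λ.0 1) 0 (λ.λ.λ.0 1))
  [3] (λ.(λ.λ.λ.0 1) 0 (λ.λ.λ.0 1)) (λ.λ.0 1)
  [4] (λ.λ.λ.0 1) (λ.λ.0 1) (λ.λ.λ.0 1)
  [5] (λ.λ.0 1) (λ.λ.λ.0 1)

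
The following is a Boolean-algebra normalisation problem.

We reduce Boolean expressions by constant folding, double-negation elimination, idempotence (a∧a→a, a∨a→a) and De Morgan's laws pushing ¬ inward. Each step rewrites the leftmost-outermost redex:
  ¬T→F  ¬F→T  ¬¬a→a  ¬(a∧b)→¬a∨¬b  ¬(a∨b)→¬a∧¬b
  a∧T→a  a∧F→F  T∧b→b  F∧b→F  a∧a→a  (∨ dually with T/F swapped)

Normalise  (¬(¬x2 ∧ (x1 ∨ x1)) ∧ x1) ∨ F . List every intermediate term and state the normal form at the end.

  start: (¬(¬x2 ∧ (x1 ∨ x1)) ∧ x1) ∨ F
  [1] ¬(¬x2 ∧ (x1 ∨ x1)) ∧ x1
  [2] (¬¬x2 ∨ ¬(x1 ∨ x1)) ∧ x1
  [3] (x2 ∨ ¬(x1 ∨ x1)) ∧ x1
  [4] (x2 ∨ (¬x1 ∧ ¬x1)) ∧ x1
  [5] (x2 ∨ ¬x1) ∧ x1

Answer: normal form = (x2 ∨ ¬x1) ∧ x1  (in 5 steps)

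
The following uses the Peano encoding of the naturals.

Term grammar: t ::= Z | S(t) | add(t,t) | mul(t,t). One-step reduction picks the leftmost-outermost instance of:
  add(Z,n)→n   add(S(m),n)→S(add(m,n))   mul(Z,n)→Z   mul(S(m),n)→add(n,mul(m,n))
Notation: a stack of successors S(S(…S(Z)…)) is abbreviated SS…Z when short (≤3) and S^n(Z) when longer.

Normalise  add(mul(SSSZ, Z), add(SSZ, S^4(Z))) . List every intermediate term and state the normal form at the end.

  start: add(mul(SSSZ, Z), add(SSZ, S^4(Z)))
  [1] add(add(Z, mul(SSZ, Z)), add(SSZ, S^4(Z)))
  [2] add(mul(SSZ, Z), add(SSZ, S^4(Z)))
  [3] add(add(Z, mul(SZ, Z)), add(SSZ, S^4(Z)))
  [4] add(mul(SZ, Z), add(SSZ, S^4(Z)))
  [5] add(add(Z, mul(Z, Z)), add(SSZ, S^4(Z)))
  [6] add(mul(Z, Z), add(SSZ, S^4(Z)))
  [7] add(Z, add(SSZ, S^4(Z)))
  [8] add(SSZ, S^4(Z))
  [9] S(add(SZ, S^4(Z)))
  [10] S(S(add(Z, S^4(Z))))
  [11] S^6(Z)

Answer: normal form = S^6(Z)  (in 11 steps)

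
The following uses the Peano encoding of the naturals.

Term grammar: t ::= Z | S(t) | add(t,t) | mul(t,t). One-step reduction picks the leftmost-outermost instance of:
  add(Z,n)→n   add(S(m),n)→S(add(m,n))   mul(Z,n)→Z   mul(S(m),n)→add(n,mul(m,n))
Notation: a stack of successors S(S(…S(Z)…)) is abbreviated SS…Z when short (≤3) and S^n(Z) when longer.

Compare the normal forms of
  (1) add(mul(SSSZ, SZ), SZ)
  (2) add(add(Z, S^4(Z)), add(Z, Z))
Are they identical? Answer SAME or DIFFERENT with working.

Answer: SAME — A ⇓ S^4(Z), B ⇓ S^4(Z)

Derivation:
Term A:
  start: add(mul(SSSZ, SZ), SZ)
  step 1: add(add(SZ, mul(SSZ, SZ)), SZ)
  step 2: add(S(add(Z, mul(SSZ, SZ))), SZ)
  step 3: S(add(add(Z, mul(SSZ, SZ)), SZ))
  step 4: S(add(mul(SSZ, SZ), SZ))
  step 5: S(add(add(SZ, mul(SZ, SZ)), SZ))
  step 6: S(add(S(add(Z, mul(SZ, SZ))), SZ))
  step 7: S(S(add(add(Z, mul(SZ, SZ)), SZ)))
  step 8: S(S(add(mul(SZ, SZ), SZ)))
  step 9: S(S(add(add(SZ, mul(Z, SZ)), SZ)))
  step 10: S(S(add(S(add(Z, mul(Z, SZ))), SZ)))
  step 11: S(S(S(add(add(Z, mul(Z, SZ)), SZ))))
  step 12: S(S(S(add(mul(Z, SZ), SZ))))
  step 13: S(S(S(add(Z, SZ))))
  step 14: S^4(Z)

Term B:
  start: add(add(Z, S^4(Z)), add(Z, Z))
  step 1: add(S^4(Z), add(Z, Z))
  step 2: S(add(SSSZ, add(Z, Z)))
  step 3: S(S(add(SSZ, add(Z, Z))))
  step 4: S(S(S(add(SZ, add(Z, Z)))))
  step 5: S(S(S(S(add(Z, add(Z, Z))))))
  step 6: S(S(S(S(add(Z, Z)))))
  step 7: S^4(Z)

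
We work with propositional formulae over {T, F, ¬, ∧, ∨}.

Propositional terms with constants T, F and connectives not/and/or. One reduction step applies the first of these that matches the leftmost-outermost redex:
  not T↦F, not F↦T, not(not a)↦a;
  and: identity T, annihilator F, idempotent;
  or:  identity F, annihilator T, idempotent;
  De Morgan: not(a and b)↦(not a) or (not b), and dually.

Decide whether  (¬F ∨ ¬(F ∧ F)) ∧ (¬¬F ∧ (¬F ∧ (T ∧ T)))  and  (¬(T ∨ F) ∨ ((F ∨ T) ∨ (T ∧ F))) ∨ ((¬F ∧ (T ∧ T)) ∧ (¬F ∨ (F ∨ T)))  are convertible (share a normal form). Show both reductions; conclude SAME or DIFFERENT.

Term A:
  start: (¬F ∨ ¬(F ∧ F)) ∧ (¬¬F ∧ (¬F ∧ (T ∧ T)))
  →1  (T ∨ ¬(F ∧ F)) ∧ (¬¬F ∧ (¬F ∧ (T ∧ T)))
  →2  T ∧ (¬¬F ∧ (¬F ∧ (T ∧ T)))
  →3  ¬¬F ∧ (¬F ∧ (T ∧ T))
  →4  F ∧ (¬F ∧ (T ∧ T))
  →5  F

Term B:
  start: (¬(T ∨ F) ∨ ((F ∨ T) ∨ (T ∧ F))) ∨ ((¬F ∧ (T ∧ T)) ∧ (¬F ∨ (F ∨ T)))
  →1  ((¬T ∧ ¬F) ∨ ((F ∨ T) ∨ (T ∧ F))) ∨ ((¬F ∧ (T ∧ T)) ∧ (¬F ∨ (F ∨ T)))
  →2  ((F ∧ ¬F) ∨ ((F ∨ T) ∨ (T ∧ F))) ∨ ((¬F ∧ (T ∧ T)) ∧ (¬F ∨ (F ∨ T)))
  →3  (F ∨ ((F ∨ T) ∨ (T ∧ F))) ∨ ((¬F ∧ (T ∧ T)) ∧ (¬F ∨ (F ∨ T)))
  →4  ((F ∨ T) ∨ (T ∧ F)) ∨ ((¬F ∧ (T ∧ T)) ∧ (¬F ∨ (F ∨ T)))
  →5  (T ∨ (T ∧ F)) ∨ ((¬F ∧ (T ∧ T)) ∧ (¬F ∨ (F ∨ T)))
  →6  T ∨ ((¬F ∧ (T ∧ T)) ∧ (¬F ∨ (F ∨ T)))
  →7  T

Answer: DIFFERENT — A ⇓ F, B ⇓ T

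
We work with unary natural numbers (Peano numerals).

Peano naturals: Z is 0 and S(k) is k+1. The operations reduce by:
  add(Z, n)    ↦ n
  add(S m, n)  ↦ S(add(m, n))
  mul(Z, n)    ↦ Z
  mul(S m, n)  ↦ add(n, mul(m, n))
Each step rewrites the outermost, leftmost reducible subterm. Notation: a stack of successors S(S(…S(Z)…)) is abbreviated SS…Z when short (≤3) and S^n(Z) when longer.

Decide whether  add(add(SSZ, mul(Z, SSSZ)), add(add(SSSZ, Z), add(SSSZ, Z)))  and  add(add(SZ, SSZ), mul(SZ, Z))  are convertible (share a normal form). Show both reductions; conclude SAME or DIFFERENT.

Answer: DIFFERENT — A ⇓ S^8(Z), B ⇓ SSSZ

Working:
Term A:
  start: add(add(SSZ, mul(Z, SSSZ)), add(add(SSSZ, Z), add(SSSZ, Z)))
  [1] add(S(add(SZ, mul(Z, SSSZ))), add(add(SSSZ, Z), add(SSSZ, Z)))
  [2] S(add(add(SZ, mul(Z, SSSZ)), add(add(SSSZ, Z), add(SSSZ, Z))))
  [3] S(add(S(add(Z, mul(Z, SSSZ))), add(add(SSSZ, Z), add(SSSZ, Z))))
  [4] S(S(add(add(Z, mul(Z, SSSZ)), add(add(SSSZ, Z), add(SSSZ, Z)))))
  [5] S(S(add(mul(Z, SSSZ), add(add(SSSZ, Z), add(SSSZ, Z)))))
  [6] S(S(add(Z, add(add(SSSZ, Z), add(SSSZ, Z)))))
  [7] S(S(add(add(SSSZ, Z), add(SSSZ, Z))))
  [8] S(S(add(S(add(SSZ, Z)), add(SSSZ, Z))))
  [9] S(S(S(add(add(SSZ, Z), add(SSSZ, Z)))))
  [10] S(S(S(add(S(add(SZ, Z)), add(SSSZ, Z)))))
  [11] S(S(S(S(add(add(SZ, Z), add(SSSZ, Z))))))
  [12] S(S(S(S(add(S(add(Z, Z)), add(SSSZ, Z))))))
  [13] S(S(S(S(S(add(add(Z, Z), add(SSSZ, Z)))))))
  [14] S(S(S(S(S(add(Z, add(SSSZ, Z)))))))
  [15] S(S(S(S(S(add(SSSZ, Z))))))
  [16] S(S(S(S(S(S(add(SSZ, Z)))))))
  [17] S(S(S(S(S(S(S(add(SZ, Z))))))))
  [18] S(S(S(S(S(S(S(S(add(Z, Z)))))))))
  [19] S^8(Z)

Term B:
  start: add(add(SZ, SSZ), mul(SZ, Z))
  [1] add(S(add(Z, SSZ)), mul(SZ, Z))
  [2] S(add(add(Z, SSZ), mul(SZ, Z)))
  [3] S(add(SSZ, mul(SZ, Z)))
  [4] S(S(add(SZ, mul(SZ, Z))))
  [5] S(S(S(add(Z, mul(SZ, Z)))))
  [6] S(S(S(mul(SZ, Z))))
  [7] S(S(S(add(Z, mul(Z, Z)))))
  [8] S(S(S(mul(Z, Z))))
  [9] SSSZ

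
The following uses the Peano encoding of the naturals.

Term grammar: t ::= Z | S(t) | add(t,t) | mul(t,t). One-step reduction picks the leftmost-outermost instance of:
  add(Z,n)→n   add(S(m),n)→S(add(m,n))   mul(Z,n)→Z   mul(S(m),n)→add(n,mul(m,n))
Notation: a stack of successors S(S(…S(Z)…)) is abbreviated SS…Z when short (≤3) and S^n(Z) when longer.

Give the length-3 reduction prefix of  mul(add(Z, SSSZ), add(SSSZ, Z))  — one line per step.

Answer: after 3 steps: add(S(add(SSZ, Z)), mul(SSZ, add(SSSZ, Z)))

Reduction:
  start: mul(add(Z, SSSZ), add(SSSZ, Z))
  →1  mul(SSSZ, add(SSSZ, Z))
  →2  add(add(SSSZ, Z), mul(SSZ, add(SSSZ, Z)))
  →3  add(S(add(SSZ, Z)), mul(SSZ, add(SSSZ, Z)))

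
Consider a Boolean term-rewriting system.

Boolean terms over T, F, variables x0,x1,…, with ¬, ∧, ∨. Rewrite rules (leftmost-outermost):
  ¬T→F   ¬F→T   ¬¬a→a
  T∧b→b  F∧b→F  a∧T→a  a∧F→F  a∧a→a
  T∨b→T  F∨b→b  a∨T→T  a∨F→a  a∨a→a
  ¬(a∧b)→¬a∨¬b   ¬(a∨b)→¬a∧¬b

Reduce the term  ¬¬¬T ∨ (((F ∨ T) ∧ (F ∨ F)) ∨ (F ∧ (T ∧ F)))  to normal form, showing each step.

  start: ¬¬¬T ∨ (((F ∨ T) ∧ (F ∨ F)) ∨ (F ∧ (T ∧ F)))
  →1  ¬T ∨ (((F ∨ T) ∧ (F ∨ F)) ∨ (F ∧ (T ∧ F)))
  →2  F ∨ (((F ∨ T) ∧ (F ∨ F)) ∨ (F ∧ (T ∧ F)))
  →3  ((F ∨ T) ∧ (F ∨ F)) ∨ (F ∧ (T ∧ F))
  →4  (T ∧ (F ∨ F)) ∨ (F ∧ (T ∧ F))
  →5  (F ∨ F) ∨ (F ∧ (T ∧ F))
  →6  F ∨ (F ∧ (T ∧ F))
  →7  F ∧ (T ∧ F)
  →8  F

Answer: normal form = F  (in 8 steps)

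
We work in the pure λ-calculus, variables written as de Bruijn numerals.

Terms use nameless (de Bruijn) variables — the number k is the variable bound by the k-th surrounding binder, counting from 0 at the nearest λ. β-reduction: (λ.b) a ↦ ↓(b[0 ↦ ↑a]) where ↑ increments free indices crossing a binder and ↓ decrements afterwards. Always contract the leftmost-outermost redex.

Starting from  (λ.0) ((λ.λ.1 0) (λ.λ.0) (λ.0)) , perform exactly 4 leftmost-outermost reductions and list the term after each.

  start: (λ.0) ((λ.λ.1 0) (λ.λ.0) (λ.0))
  →1  (λ.λ.1 0) (λ.λ.0) (λ.0)
  →2  (λ.(λ.λ.0) 0) (λ.0)
  →3  (λ.λ.0) (λ.0)
  →4  λ.0

Answer: after 4 steps: λ.0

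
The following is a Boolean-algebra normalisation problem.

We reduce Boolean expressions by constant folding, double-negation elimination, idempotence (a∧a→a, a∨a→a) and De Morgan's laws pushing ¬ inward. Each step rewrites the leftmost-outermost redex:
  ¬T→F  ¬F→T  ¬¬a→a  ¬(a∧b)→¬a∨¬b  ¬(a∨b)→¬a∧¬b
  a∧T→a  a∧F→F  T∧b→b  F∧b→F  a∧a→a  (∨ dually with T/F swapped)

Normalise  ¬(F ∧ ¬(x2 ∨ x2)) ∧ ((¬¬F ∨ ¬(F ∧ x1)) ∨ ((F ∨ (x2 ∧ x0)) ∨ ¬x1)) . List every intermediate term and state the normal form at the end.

  start: ¬(F ∧ ¬(x2 ∨ x2)) ∧ ((¬¬F ∨ ¬(F ∧ x1)) ∨ ((F ∨ (x2 ∧ x0)) ∨ ¬x1))
  step 1: (¬F ∨ ¬¬(x2 ∨ x2)) ∧ ((¬¬F ∨ ¬(F ∧ x1)) ∨ ((F ∨ (x2 ∧ x0)) ∨ ¬x1))
  step 2: (T ∨ ¬¬(x2 ∨ x2)) ∧ ((¬¬F ∨ ¬(F ∧ x1)) ∨ ((F ∨ (x2 ∧ x0)) ∨ ¬x1))
  step 3: T ∧ ((¬¬F ∨ ¬(F ∧ x1)) ∨ ((F ∨ (x2 ∧ x0)) ∨ ¬x1))
  step 4: (¬¬F ∨ ¬(F ∧ x1)) ∨ ((F ∨ (x2 ∧ x0)) ∨ ¬x1)
  step 5: (F ∨ ¬(F ∧ x1)) ∨ ((F ∨ (x2 ∧ x0)) ∨ ¬x1)
  step 6: ¬(F ∧ x1) ∨ ((F ∨ (x2 ∧ x0)) ∨ ¬x1)
  step 7: (¬F ∨ ¬x1) ∨ ((F ∨ (x2 ∧ x0)) ∨ ¬x1)
  step 8: (T ∨ ¬x1) ∨ ((F ∨ (x2 ∧ x0)) ∨ ¬x1)
  step 9: T ∨ ((F ∨ (x2 ∧ x0)) ∨ ¬x1)
  step 10: T

Answer: normal form = T  (in 10 steps)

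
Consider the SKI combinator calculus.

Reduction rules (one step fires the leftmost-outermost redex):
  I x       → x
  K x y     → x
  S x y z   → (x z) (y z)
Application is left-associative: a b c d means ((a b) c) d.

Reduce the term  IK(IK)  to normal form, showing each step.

Answer: normal form = KK  (in 2 steps)

Working:
  start: IK(IK)
  step 1: K(IK)
  step 2: KK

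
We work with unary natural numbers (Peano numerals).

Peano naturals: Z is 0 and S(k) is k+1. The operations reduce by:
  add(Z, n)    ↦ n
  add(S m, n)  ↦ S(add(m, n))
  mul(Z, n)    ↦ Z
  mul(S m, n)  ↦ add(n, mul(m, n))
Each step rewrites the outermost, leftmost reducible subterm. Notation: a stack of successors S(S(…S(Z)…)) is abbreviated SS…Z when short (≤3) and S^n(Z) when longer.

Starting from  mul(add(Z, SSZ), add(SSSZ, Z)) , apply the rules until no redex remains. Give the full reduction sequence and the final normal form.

  start: mul(add(Z, SSZ), add(SSSZ, Z))
  →1  mul(SSZ, add(SSSZ, Z))
  →2  add(add(SSSZ, Z), mul(SZ, add(SSSZ, Z)))
  →3  add(S(add(SSZ, Z)), mul(SZ, add(SSSZ, Z)))
  →4  S(add(add(SSZ, Z), mul(SZ, add(SSSZ, Z))))
  →5  S(add(S(add(SZ, Z)), mul(SZ, add(SSSZ, Z))))
  →6  S(S(add(add(SZ, Z), mul(SZ, add(SSSZ, Z)))))
  →7  S(S(add(S(add(Z, Z)), mul(SZ, add(SSSZ, Z)))))
  →8  S(S(S(add(add(Z, Z), mul(SZ, add(SSSZ, Z))))))
  →9  S(S(S(add(Z, mul(SZ, add(SSSZ, Z))))))
  →10  S(S(S(mul(SZ, add(SSSZ, Z)))))
  →11  S(S(S(add(add(SSSZ, Z), mul(Z, add(SSSZ, Z))))))
  →12  S(S(S(add(S(add(SSZ, Z)), mul(Z, add(SSSZ, Z))))))
  →13  S(S(S(S(add(add(SSZ, Z), mul(Z, add(SSSZ, Z)))))))
  →14  S(S(S(S(add(S(add(SZ, Z)), mul(Z, add(SSSZ, Z)))))))
  →15  S(S(S(S(S(add(add(SZ, Z), mul(Z, add(SSSZ, Z))))))))
  →16  S(S(S(S(S(add(S(add(Z, Z)), mul(Z, add(SSSZ, Z))))))))
  →17  S(S(S(S(S(S(add(add(Z, Z), mul(Z, add(SSSZ, Z)))))))))
  →18  S(S(S(S(S(S(add(Z, mul(Z, add(SSSZ, Z)))))))))
  →19  S(S(S(S(S(S(mul(Z, add(SSSZ, Z))))))))
  →20  S^6(Z)

Answer: normal form = S^6(Z)  (in 20 steps)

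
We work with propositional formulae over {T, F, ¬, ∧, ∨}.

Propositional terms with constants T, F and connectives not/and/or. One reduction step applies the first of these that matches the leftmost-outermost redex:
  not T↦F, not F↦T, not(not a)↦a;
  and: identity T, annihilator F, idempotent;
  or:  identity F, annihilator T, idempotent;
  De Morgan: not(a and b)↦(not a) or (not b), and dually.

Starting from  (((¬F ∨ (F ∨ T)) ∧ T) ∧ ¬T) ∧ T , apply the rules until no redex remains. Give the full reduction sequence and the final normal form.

  start: (((¬F ∨ (F ∨ T)) ∧ T) ∧ ¬T) ∧ T
  [1] ((¬F ∨ (F ∨ T)) ∧ T) ∧ ¬T
  [2] (¬F ∨ (F ∨ T)) ∧ ¬T
  [3] (T ∨ (F ∨ T)) ∧ ¬T
  [4] T ∧ ¬T
  [5] ¬T
  [6] F

Answer: normal form = F  (in 6 steps)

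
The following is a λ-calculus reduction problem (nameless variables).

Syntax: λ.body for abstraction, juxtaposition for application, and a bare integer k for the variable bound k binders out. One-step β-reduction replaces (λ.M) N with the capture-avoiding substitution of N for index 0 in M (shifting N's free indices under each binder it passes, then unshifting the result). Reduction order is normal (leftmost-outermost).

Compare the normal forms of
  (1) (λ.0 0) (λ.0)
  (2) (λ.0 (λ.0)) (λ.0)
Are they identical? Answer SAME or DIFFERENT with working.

Term A:
  start: (λ.0 0) (λ.0)
  →1  (λ.0) (λ.0)
  →2  λ.0

Term B:
  start: (λ.0 (λ.0)) (λ.0)
  →1  (λ.0) (λ.0)
  →2  λ.0

Answer: SAME — A ⇓ λ.0, B ⇓ λ.0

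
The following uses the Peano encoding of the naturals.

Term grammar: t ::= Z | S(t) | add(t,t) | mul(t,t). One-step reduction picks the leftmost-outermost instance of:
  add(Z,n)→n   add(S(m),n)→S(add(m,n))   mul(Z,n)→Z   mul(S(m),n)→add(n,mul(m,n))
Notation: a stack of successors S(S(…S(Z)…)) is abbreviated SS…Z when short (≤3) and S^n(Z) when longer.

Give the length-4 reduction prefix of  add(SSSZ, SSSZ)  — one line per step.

  start: add(SSSZ, SSSZ)
  step 1: S(add(SSZ, SSSZ))
  step 2: S(S(add(SZ, SSSZ)))
  step 3: S(S(S(add(Z, SSSZ))))
  step 4: S^6(Z)

Answer: after 4 steps: S^6(Z)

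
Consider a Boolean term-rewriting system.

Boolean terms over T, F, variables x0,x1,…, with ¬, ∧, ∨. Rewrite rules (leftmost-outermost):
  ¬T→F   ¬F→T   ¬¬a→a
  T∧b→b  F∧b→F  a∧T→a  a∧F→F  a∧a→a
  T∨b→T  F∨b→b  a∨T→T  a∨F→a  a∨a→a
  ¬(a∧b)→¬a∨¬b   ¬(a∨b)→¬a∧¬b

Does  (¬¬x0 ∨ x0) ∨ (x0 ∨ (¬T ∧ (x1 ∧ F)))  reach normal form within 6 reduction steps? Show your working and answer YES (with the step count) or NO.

  start: (¬¬x0 ∨ x0) ∨ (x0 ∨ (¬T ∧ (x1 ∧ F)))
  step 1: (x0 ∨ x0) ∨ (x0 ∨ (¬T ∧ (x1 ∧ F)))
  step 2: x0 ∨ (x0 ∨ (¬T ∧ (x1 ∧ F)))
  step 3: x0 ∨ (x0 ∨ (F ∧ (x1 ∧ F)))
  step 4: x0 ∨ (x0 ∨ F)
  step 5: x0 ∨ x0
  step 6: x0

Answer: YES — reaches normal form x0 in 6 ≤ 6 steps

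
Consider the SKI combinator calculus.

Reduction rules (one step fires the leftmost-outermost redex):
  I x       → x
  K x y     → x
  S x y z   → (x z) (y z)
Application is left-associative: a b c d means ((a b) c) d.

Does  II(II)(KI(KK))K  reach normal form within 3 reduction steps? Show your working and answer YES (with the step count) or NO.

  start: II(II)(KI(KK))K
  [1] I(II)(KI(KK))K
  [2] II(KI(KK))K
  [3] I(KI(KK))K

Answer: NO — after 3 steps the term is I(KI(KK))K, not yet normal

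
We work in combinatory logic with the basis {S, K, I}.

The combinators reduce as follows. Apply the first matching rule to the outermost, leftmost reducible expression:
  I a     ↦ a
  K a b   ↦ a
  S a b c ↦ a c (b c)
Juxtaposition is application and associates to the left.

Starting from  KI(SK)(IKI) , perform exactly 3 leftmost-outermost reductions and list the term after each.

  start: KI(SK)(IKI)
  [1] I(IKI)
  [2] IKI
  [3] KI

Answer: after 3 steps: KI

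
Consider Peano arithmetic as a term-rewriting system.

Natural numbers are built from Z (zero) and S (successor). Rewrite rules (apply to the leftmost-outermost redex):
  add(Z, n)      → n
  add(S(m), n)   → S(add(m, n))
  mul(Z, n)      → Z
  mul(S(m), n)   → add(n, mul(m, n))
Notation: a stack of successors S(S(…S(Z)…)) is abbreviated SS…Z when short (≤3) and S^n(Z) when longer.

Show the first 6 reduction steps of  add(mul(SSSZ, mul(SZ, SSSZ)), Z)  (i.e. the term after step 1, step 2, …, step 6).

Answer: after 6 steps: S(add(add(S(add(SZ, mul(Z, SSSZ))), mul(SSZ, mul(SZ, SSSZ))), Z))

Reduction:
  start: add(mul(SSSZ, mul(SZ, SSSZ)), Z)
  [1] add(add(mul(SZ, SSSZ), mul(SSZ, mul(SZ, SSSZ))), Z)
  [2] add(add(add(SSSZ, mul(Z, SSSZ)), mul(SSZ, mul(SZ, SSSZ))), Z)
  [3] add(add(S(add(SSZ, mul(Z, SSSZ))), mul(SSZ, mul(SZ, SSSZ))), Z)
  [4] add(S(add(add(SSZ, mul(Z, SSSZ)), mul(SSZ, mul(SZ, SSSZ)))), Z)
  [5] S(add(add(add(SSZ, mul(Z, SSSZ)), mul(SSZ, mul(SZ, SSSZ))), Z))
  [6] S(add(add(S(add(SZ, mul(Z, SSSZ))), mul(SSZ, mul(SZ, SSSZ))), Z))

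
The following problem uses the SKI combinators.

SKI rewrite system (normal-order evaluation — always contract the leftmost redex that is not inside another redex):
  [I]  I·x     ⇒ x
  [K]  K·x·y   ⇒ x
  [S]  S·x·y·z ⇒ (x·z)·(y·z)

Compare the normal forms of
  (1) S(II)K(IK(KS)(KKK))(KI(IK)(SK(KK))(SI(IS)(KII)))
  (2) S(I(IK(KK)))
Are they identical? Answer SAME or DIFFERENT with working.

Term A:
  start: S(II)K(IK(KS)(KKK))(KI(IK)(SK(KK))(SI(IS)(KII)))
  step 1: II(IK(KS)(KKK))(K(IK(KS)(KKK)))(KI(IK)(SK(KK))(SI(IS)(KII)))
  step 2: I(IK(KS)(KKK))(K(IK(KS)(KKK)))(KI(IK)(SK(KK))(SI(IS)(KII)))
  step 3: IK(KS)(KKK)(K(IK(KS)(KKK)))(KI(IK)(SK(KK))(SI(IS)(KII)))
  step 4: K(KS)(KKK)(K(IK(KS)(KKK)))(KI(IK)(SK(KK))(SI(IS)(KII)))
  step 5: KS(K(IK(KS)(KKK)))(KI(IK)(SK(KK))(SI(IS)(KII)))
  step 6: S(KI(IK)(SK(KK))(SI(IS)(KII)))
  step 7: S(I(SK(KK))(SI(IS)(KII)))
  step 8: S(SK(KK)(SI(IS)(KII)))
  step 9: S(K(SI(IS)(KII))(KK(SI(IS)(KII))))
  step 10: S(SI(IS)(KII))
  step 11: S(I(KII)(IS(KII)))
  step 12: S(KII(IS(KII)))
  step 13: S(I(IS(KII)))
  step 14: S(IS(KII))
  step 15: S(S(KII))
  step 16: S(SI)

Term B:
  start: S(I(IK(KK)))
  step 1: S(IK(KK))
  step 2: S(K(KK))

Answer: DIFFERENT — A ⇓ S(SI), B ⇓ S(K(KK))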